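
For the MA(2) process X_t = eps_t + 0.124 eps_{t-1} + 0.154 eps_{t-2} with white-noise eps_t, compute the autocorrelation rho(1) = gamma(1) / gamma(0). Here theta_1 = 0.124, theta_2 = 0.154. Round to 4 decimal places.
\rho(1) = 0.1377

For an MA(q) process with theta_0 = 1, the autocovariance is
  gamma(k) = sigma^2 * sum_{i=0..q-k} theta_i * theta_{i+k},
and rho(k) = gamma(k) / gamma(0). Sigma^2 cancels.
  numerator   = (1)*(0.124) + (0.124)*(0.154) = 0.143096.
  denominator = (1)^2 + (0.124)^2 + (0.154)^2 = 1.039092.
  rho(1) = 0.143096 / 1.039092 = 0.1377.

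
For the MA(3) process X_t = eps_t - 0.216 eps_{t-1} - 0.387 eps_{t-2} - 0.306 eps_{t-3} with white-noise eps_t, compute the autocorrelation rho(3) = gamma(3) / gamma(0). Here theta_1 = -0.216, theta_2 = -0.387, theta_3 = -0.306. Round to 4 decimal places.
\rho(3) = -0.2372

For an MA(q) process with theta_0 = 1, the autocovariance is
  gamma(k) = sigma^2 * sum_{i=0..q-k} theta_i * theta_{i+k},
and rho(k) = gamma(k) / gamma(0). Sigma^2 cancels.
  numerator   = (1)*(-0.306) = -0.306.
  denominator = (1)^2 + (-0.216)^2 + (-0.387)^2 + (-0.306)^2 = 1.290061.
  rho(3) = -0.306 / 1.290061 = -0.2372.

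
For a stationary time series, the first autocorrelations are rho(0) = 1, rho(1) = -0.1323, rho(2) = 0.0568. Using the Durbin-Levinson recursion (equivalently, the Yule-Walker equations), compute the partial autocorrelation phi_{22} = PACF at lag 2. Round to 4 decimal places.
\phi_{22} = 0.0400

The PACF at lag k is phi_{kk}, the last component of the solution
to the Yule-Walker system G_k phi = r_k where
  (G_k)_{ij} = rho(|i - j|), (r_k)_i = rho(i), i,j = 1..k.
Equivalently, Durbin-Levinson gives phi_{kk} iteratively:
  phi_{11} = rho(1)
  phi_{kk} = [rho(k) - sum_{j=1..k-1} phi_{k-1,j} rho(k-j)]
            / [1 - sum_{j=1..k-1} phi_{k-1,j} rho(j)],
  phi_{k,j} = phi_{k-1,j} - phi_{kk} phi_{k-1,k-j},  j = 1..k-1.
Step k = 1:
  phi_11 = rho(1) = -0.1323.
Step k = 2:
  phi_22 = [rho(2) - phi_11 rho(1)] / [1 - phi_11 rho(1)] = [0.0568 - (-0.1323)(-0.1323)] / [1 - (-0.1323)(-0.1323)]
         = 0.03929671 / 0.98249671 = 0.04.
Therefore phi_{22} = 0.0400.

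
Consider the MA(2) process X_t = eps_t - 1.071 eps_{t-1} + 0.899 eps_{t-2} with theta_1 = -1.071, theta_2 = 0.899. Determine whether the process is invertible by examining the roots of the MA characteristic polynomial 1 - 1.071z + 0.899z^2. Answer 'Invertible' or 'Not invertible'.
\text{Invertible}

The MA(q) characteristic polynomial is P(z) = 1 - 1.071z + 0.899z^2.
Invertibility requires all roots to lie outside the unit circle, i.e. |z| > 1 for every root.
Set 1 + (-1.071) z + (0.899) z^2 = 0, i.e. a z^2 + b z + c = 0 with a = 0.899, b = -1.071, c = 1.
Discriminant D = b^2 - 4ac = (-1.071)^2 - 4*(0.899)*1 = 1.147041 - (3.596) = -2.448959.
D < 0, so the roots are the complex-conjugate pair z = (-b +/- i sqrt(-D)) / (2a) = 0.5957 +/- 0.8704i.
For a conjugate pair |z|^2 = z * conj(z) = (product of roots) = c/a = 1/(0.899) = 1.112347, so |z| = sqrt(1.112347) = 1.0547 for both roots.
Moduli of all roots: 1.0547, 1.0547.
All moduli strictly greater than 1? Yes.
Verdict: Invertible.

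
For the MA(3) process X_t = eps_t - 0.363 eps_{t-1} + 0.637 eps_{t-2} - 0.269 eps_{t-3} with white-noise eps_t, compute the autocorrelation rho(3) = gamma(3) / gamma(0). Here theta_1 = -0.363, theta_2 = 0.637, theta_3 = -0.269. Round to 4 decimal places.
\rho(3) = -0.1671

For an MA(q) process with theta_0 = 1, the autocovariance is
  gamma(k) = sigma^2 * sum_{i=0..q-k} theta_i * theta_{i+k},
and rho(k) = gamma(k) / gamma(0). Sigma^2 cancels.
  numerator   = (1)*(-0.269) = -0.269.
  denominator = (1)^2 + (-0.363)^2 + (0.637)^2 + (-0.269)^2 = 1.609899.
  rho(3) = -0.269 / 1.609899 = -0.1671.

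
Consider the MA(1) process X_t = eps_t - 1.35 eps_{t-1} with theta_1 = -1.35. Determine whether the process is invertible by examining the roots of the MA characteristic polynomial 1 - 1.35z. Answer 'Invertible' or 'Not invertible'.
\text{Not invertible}

The MA(q) characteristic polynomial is P(z) = 1 - 1.35z.
Invertibility requires all roots to lie outside the unit circle, i.e. |z| > 1 for every root.
This is linear in z: 1 + (-1.35) z = 0  =>  z = -1/(-1.35) = 0.740741,  |z| = 0.740741.
Moduli of all roots: 0.7407.
All moduli strictly greater than 1? No.
Verdict: Not invertible.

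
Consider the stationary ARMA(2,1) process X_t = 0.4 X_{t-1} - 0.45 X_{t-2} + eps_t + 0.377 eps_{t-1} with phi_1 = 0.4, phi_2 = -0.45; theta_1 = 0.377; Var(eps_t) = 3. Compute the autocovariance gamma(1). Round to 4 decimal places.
\gamma(1) = 2.2965

Multiply the model equation by X_{t-k} and take expectations. With theta_0 = psi_0 = 1 and psi_j the MA(infinity) weights, this gives
  gamma(k) - sum_i phi_i gamma(k-i) = c_k,
  c_k = sigma^2 * sum_{j=k..q} theta_j psi_{j-k}   (c_k = 0 for k > q),
using gamma(-m) = gamma(m).
psi-weights needed (psi_j = theta_j + sum_i phi_i psi_{j-i}):
  psi_1 = theta_1 + phi_1 = 0.377 + (0.4) = 0.777
Right-hand sides:
  c_0 = sigma^2 (1 + theta_1 psi_1) = 3 * (1 + (0.377)(0.777)) = 3 * 1.292929 = 3.878787
  c_1 = sigma^2 theta_1 = 3 * (0.377) = 1.131
  c_2 = 0
Equations for k = 0, 1, 2 (AR order 2, c_2 = 0):
  (E0) gamma(0) = phi_1 gamma(1) + phi_2 gamma(2) + c_0
  (E1) gamma(1) = phi_1 gamma(0) + phi_2 gamma(1) + c_1
  (E2) gamma(2) = phi_1 gamma(1) + phi_2 gamma(0)
From (E1): gamma(1) = A gamma(0) + B with
  A = phi_1 / (1 - phi_2) = 0.4 / 1.45 = 0.275862,   B = c_1 / (1 - phi_2) = 1.131 / 1.45 = 0.78.
Insert (E2) into (E0): gamma(0) (1 - phi_2^2) = phi_1 (1 + phi_2) gamma(1) + c_0.
  phi_1 (1 + phi_2) = (0.4)(0.55) = 0.22,   1 - phi_2^2 = 0.7975.
Replace gamma(1) by A gamma(0) + B and collect gamma(0):
  gamma(0) [0.7975 - (0.22)(0.275862)] = (0.22)(0.78) + 3.878787
  gamma(0) * 0.73681 = 4.050387
  gamma(0) = 4.050387 / 0.73681 = 5.497191.
  gamma(1) = A gamma(0) + B = (0.275862)(5.497191) + (0.78) = 2.296466.
Therefore gamma(1) = 2.2965 (to 4 decimal places).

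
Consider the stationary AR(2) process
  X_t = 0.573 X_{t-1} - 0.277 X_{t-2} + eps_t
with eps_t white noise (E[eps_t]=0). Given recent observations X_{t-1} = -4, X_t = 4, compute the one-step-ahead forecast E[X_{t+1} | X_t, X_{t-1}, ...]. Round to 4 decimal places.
E[X_{t+1} \mid \mathcal F_t] = 3.4000

For an AR(p) model X_t = c + sum_i phi_i X_{t-i} + eps_t, the
one-step-ahead conditional mean is
  E[X_{t+1} | X_t, ...] = c + sum_i phi_i X_{t+1-i}.
Substitute known values:
  E[X_{t+1} | ...] = (0.573) * (4) + (-0.277) * (-4)
                   = 3.4000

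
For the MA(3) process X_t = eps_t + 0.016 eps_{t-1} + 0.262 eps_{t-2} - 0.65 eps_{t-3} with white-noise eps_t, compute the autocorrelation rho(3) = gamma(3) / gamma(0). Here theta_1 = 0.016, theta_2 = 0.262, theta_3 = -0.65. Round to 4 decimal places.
\rho(3) = -0.4358

For an MA(q) process with theta_0 = 1, the autocovariance is
  gamma(k) = sigma^2 * sum_{i=0..q-k} theta_i * theta_{i+k},
and rho(k) = gamma(k) / gamma(0). Sigma^2 cancels.
  numerator   = (1)*(-0.65) = -0.65.
  denominator = (1)^2 + (0.016)^2 + (0.262)^2 + (-0.65)^2 = 1.4914.
  rho(3) = -0.65 / 1.4914 = -0.4358.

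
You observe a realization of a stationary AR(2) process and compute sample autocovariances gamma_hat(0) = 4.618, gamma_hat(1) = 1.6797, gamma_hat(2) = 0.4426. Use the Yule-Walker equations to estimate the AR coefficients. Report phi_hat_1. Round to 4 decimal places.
\hat\phi_{1} = 0.3790

The Yule-Walker equations for an AR(p) process read, in matrix form,
  Gamma_p phi = r_p,   with   (Gamma_p)_{ij} = gamma(|i - j|),
                       (r_p)_i = gamma(i),   i,j = 1..p.
Substitute the sample gammas (Toeplitz matrix and right-hand side of size 2):
  Gamma_p = [[4.618, 1.6797], [1.6797, 4.618]]
  r_p     = [1.6797, 0.4426]
Written out:
  4.618 phi_1 + 1.6797 phi_2 = 1.6797
  1.6797 phi_1 + 4.618 phi_2 = 0.4426
Solve by Cramer's rule:
  det = gamma(0)^2 - gamma(1)^2 = (4.618)^2 - (1.6797)^2 = 21.325924 - 2.82139209 = 18.50453191
  phi_hat_1 = [gamma(1) gamma(0) - gamma(1) gamma(2)] / det = [(1.6797)(4.618) - (1.6797)(0.4426)] / 18.50453191 = 7.01341938 / 18.50453191 = 0.379
  phi_hat_2 = [gamma(0) gamma(2) - gamma(1)^2] / det = [(4.618)(0.4426) - (1.6797)^2] / 18.50453191 = -0.77746529 / 18.50453191 = -0.042
So phi_hat = [0.3790, -0.0420].
Therefore phi_hat_1 = 0.3790.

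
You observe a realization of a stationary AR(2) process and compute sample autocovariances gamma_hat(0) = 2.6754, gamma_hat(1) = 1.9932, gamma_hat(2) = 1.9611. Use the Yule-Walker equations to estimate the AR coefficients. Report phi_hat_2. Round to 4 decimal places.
\hat\phi_{2} = 0.4000

The Yule-Walker equations for an AR(p) process read, in matrix form,
  Gamma_p phi = r_p,   with   (Gamma_p)_{ij} = gamma(|i - j|),
                       (r_p)_i = gamma(i),   i,j = 1..p.
Substitute the sample gammas (Toeplitz matrix and right-hand side of size 2):
  Gamma_p = [[2.6754, 1.9932], [1.9932, 2.6754]]
  r_p     = [1.9932, 1.9611]
Written out:
  2.6754 phi_1 + 1.9932 phi_2 = 1.9932
  1.9932 phi_1 + 2.6754 phi_2 = 1.9611
Solve by Cramer's rule:
  det = gamma(0)^2 - gamma(1)^2 = (2.6754)^2 - (1.9932)^2 = 7.15776516 - 3.97284624 = 3.18491892
  phi_hat_1 = [gamma(1) gamma(0) - gamma(1) gamma(2)] / det = [(1.9932)(2.6754) - (1.9932)(1.9611)] / 3.18491892 = 1.42374276 / 3.18491892 = 0.447
  phi_hat_2 = [gamma(0) gamma(2) - gamma(1)^2] / det = [(2.6754)(1.9611) - (1.9932)^2] / 3.18491892 = 1.2738807 / 3.18491892 = 0.4
So phi_hat = [0.4470, 0.4000].
Therefore phi_hat_2 = 0.4000.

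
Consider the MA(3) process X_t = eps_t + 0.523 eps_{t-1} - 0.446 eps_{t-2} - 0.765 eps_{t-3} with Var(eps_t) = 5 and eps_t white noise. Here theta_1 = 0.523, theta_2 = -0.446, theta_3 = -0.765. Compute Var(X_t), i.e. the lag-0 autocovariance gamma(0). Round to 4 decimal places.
\gamma(0) = 10.2884

For an MA(q) process X_t = eps_t + sum_i theta_i eps_{t-i} with
Var(eps_t) = sigma^2, the variance is
  gamma(0) = sigma^2 * (1 + sum_i theta_i^2).
  sum_i theta_i^2 = (0.523)^2 + (-0.446)^2 + (-0.765)^2 = 0.273529 + 0.198916 + 0.585225 = 1.05767.
  gamma(0) = 5 * (1 + 1.05767) = 5 * 2.05767 = 10.28835, which rounds to 10.2884.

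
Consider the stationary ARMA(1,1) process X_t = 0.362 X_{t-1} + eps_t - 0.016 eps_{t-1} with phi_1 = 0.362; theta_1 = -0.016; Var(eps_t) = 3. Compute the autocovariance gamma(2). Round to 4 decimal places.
\gamma(2) = 0.4299

Multiply the model equation by X_{t-k} and take expectations. With theta_0 = psi_0 = 1 and psi_j the MA(infinity) weights, this gives
  gamma(k) - sum_i phi_i gamma(k-i) = c_k,
  c_k = sigma^2 * sum_{j=k..q} theta_j psi_{j-k}   (c_k = 0 for k > q),
using gamma(-m) = gamma(m).
psi-weights needed (psi_j = theta_j + sum_i phi_i psi_{j-i}):
  psi_1 = theta_1 + phi_1 = -0.016 + (0.362) = 0.346
Right-hand sides:
  c_0 = sigma^2 (1 + theta_1 psi_1) = 3 * (1 + (-0.016)(0.346)) = 3 * 0.994464 = 2.983392
  c_1 = sigma^2 theta_1 = 3 * (-0.016) = -0.048
  c_2 = 0
Equations for k = 0 and k = 1 (AR order 1):
  gamma(0) = phi_1 gamma(1) + c_0
  gamma(1) = phi_1 gamma(0) + c_1
Substituting the second into the first: gamma(0) (1 - phi_1^2) = c_0 + phi_1 c_1, so
  gamma(0) = (c_0 + phi_1 c_1) / (1 - phi_1^2) = (2.983392 + (0.362)(-0.048)) / (1 - (0.362)^2) = 2.966016 / 0.868956 = 3.41331.
  gamma(1) = phi_1 gamma(0) + c_1 = (0.362)(3.41331) + (-0.048) = 1.187618.
For k = 2 (> q): gamma(2) = phi_1 gamma(1) = (0.362)(1.187618) = 0.429918.
Therefore gamma(2) = 0.4299 (to 4 decimal places).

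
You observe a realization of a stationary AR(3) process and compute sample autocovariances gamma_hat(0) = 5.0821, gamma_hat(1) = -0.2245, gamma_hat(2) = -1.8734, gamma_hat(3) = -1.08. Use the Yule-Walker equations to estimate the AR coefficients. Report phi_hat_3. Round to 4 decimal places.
\hat\phi_{3} = -0.2920

The Yule-Walker equations for an AR(p) process read, in matrix form,
  Gamma_p phi = r_p,   with   (Gamma_p)_{ij} = gamma(|i - j|),
                       (r_p)_i = gamma(i),   i,j = 1..p.
Substitute the sample gammas (Toeplitz matrix and right-hand side of size 3):
  Gamma_p = [[5.0821, -0.2245, -1.8734], [-0.2245, 5.0821, -0.2245], [-1.8734, -0.2245, 5.0821]]
  r_p     = [-0.2245, -1.8734, -1.08]
Written out (R1..R3):
  (R1) 5.0821 phi_1 - 0.2245 phi_2 - 1.8734 phi_3 = -0.2245
  (R2) -0.2245 phi_1 + 5.0821 phi_2 - 0.2245 phi_3 = -1.8734
  (R3) -1.8734 phi_1 - 0.2245 phi_2 + 5.0821 phi_3 = -1.08
Gaussian elimination:
  R2 <- R2 - (-0.2245/5.0821) R1 = R2 - (-0.044175) R1:  5.072183 phi_2 - 0.307257 phi_3 = -1.883317
  R3 <- R3 - (-1.8734/5.0821) R1 = R3 - (-0.368627) R1:  -0.307257 phi_2 + 4.391514 phi_3 = -1.162757
  R3 <- R3 - (-0.307257/5.072183) R2 = R3 - (-0.060577) R2:  4.372901 phi_3 = -1.276842
Back-substitution:
  phi_hat_3 = -1.276842 / 4.372901 = -0.29199
  phi_hat_2 = (-1.883317 - (-0.307257)(-0.29199)) / 5.072183 = -0.388991
  phi_hat_1 = (-0.2245 - (-0.2245)(-0.388991) - (-1.8734)(-0.29199)) / 5.0821 = -0.168994
So phi_hat = [-0.1690, -0.3890, -0.2920].
Therefore phi_hat_3 = -0.2920.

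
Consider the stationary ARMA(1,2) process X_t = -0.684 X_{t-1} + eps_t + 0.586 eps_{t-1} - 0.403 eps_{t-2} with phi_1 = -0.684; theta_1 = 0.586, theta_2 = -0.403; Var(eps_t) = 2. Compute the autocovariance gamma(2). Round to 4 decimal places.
\gamma(2) = -0.5185

Multiply the model equation by X_{t-k} and take expectations. With theta_0 = psi_0 = 1 and psi_j the MA(infinity) weights, this gives
  gamma(k) - sum_i phi_i gamma(k-i) = c_k,
  c_k = sigma^2 * sum_{j=k..q} theta_j psi_{j-k}   (c_k = 0 for k > q),
using gamma(-m) = gamma(m).
psi-weights needed (psi_j = theta_j + sum_i phi_i psi_{j-i}):
  psi_1 = theta_1 + phi_1 = 0.586 + (-0.684) = -0.098
  psi_2 = theta_2 + phi_1 psi_1 = -0.403 + (-0.684)(-0.098) = -0.335968
Right-hand sides:
  c_0 = sigma^2 (1 + theta_1 psi_1 + theta_2 psi_2) = 2 * (1 + (0.586)(-0.098) + (-0.403)(-0.335968)) = 2 * 1.077967 = 2.155934
  c_1 = sigma^2 (theta_1 + theta_2 psi_1) = 2 * (0.586 + (-0.403)(-0.098)) = 1.250988
  c_2 = sigma^2 theta_2 = 2 * (-0.403) = -0.806
Equations for k = 0 and k = 1 (AR order 1):
  gamma(0) = phi_1 gamma(1) + c_0
  gamma(1) = phi_1 gamma(0) + c_1
Substituting the second into the first: gamma(0) (1 - phi_1^2) = c_0 + phi_1 c_1, so
  gamma(0) = (c_0 + phi_1 c_1) / (1 - phi_1^2) = (2.155934 + (-0.684)(1.250988)) / (1 - (-0.684)^2) = 1.300258 / 0.532144 = 2.443433.
  gamma(1) = phi_1 gamma(0) + c_1 = (-0.684)(2.443433) + (1.250988) = -0.42032.
For k = 2: gamma(2) = phi_1 gamma(1) + c_2
  = (-0.684)(-0.42032) + (-0.806) = -0.518501.
Therefore gamma(2) = -0.5185 (to 4 decimal places).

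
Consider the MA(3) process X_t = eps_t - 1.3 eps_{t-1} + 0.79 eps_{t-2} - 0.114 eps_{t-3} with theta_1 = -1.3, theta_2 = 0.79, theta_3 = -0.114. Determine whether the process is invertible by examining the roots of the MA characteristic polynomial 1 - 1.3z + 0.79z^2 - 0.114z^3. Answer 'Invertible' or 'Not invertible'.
\text{Invertible}

The MA(q) characteristic polynomial is P(z) = 1 - 1.3z + 0.79z^2 - 0.114z^3.
Invertibility requires all roots to lie outside the unit circle, i.e. |z| > 1 for every root.
Degree 3: look for a simple real root z0 first, then factor out (1 - z/z0) and solve the remaining quadratic.
Testing z0 = 5: P(5) = 1 + (-1.3)(5) + (0.79)(5)^2 + (-0.114)(5)^3
  = 1 + (-6.5) + (19.75) + (-14.25) = 0.  So z_0 = 5 is a root, |z_0| = 5.
Divide out the factor (1 - 0.2 z) = (1 - z/z0) (since 1/z0 = 0.2):
  P(z) = (1 - 0.2 z)(1 + (-1.1) z + (0.57) z^2)
  [check: z-coef -1.1 - (0.2) = -1.3; z^2-coef 0.57 - (0.2)(-1.1) = 0.79; z^3-coef -(0.2)(0.57) = -0.114.]
Remaining roots from the quadratic factor 1 + (-1.1) z + (0.57) z^2:
  Set 1 + (-1.1) z + (0.57) z^2 = 0, i.e. a z^2 + b z + c = 0 with a = 0.57, b = -1.1, c = 1.
  Discriminant D = b^2 - 4ac = (-1.1)^2 - 4*(0.57)*1 = 1.21 - (2.28) = -1.07.
  D < 0, so the roots are the complex-conjugate pair z = (-b +/- i sqrt(-D)) / (2a) = 0.9649 +/- 0.9074i.
  For a conjugate pair |z|^2 = z * conj(z) = (product of roots) = c/a = 1/(0.57) = 1.754386, so |z| = sqrt(1.754386) = 1.3245 for both roots.
Moduli of all roots: 5.0000, 1.3245, 1.3245.
All moduli strictly greater than 1? Yes.
Verdict: Invertible.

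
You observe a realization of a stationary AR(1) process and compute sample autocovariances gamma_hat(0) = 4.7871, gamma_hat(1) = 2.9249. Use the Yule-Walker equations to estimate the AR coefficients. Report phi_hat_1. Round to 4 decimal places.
\hat\phi_{1} = 0.6110

The Yule-Walker equations for an AR(p) process read, in matrix form,
  Gamma_p phi = r_p,   with   (Gamma_p)_{ij} = gamma(|i - j|),
                       (r_p)_i = gamma(i),   i,j = 1..p.
Substitute the sample gammas (Toeplitz matrix and right-hand side of size 1):
  Gamma_p = [[4.7871]]
  r_p     = [2.9249]
With p = 1 this is the single equation gamma(0) phi_1 = gamma(1):
  phi_hat_1 = gamma(1) / gamma(0) = 2.9249 / 4.7871 = 0.6110.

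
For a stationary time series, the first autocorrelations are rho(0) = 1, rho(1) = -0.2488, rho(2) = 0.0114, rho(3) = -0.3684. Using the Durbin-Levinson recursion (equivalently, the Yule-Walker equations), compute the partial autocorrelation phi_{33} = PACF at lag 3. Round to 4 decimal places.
\phi_{33} = -0.4050

The PACF at lag k is phi_{kk}, the last component of the solution
to the Yule-Walker system G_k phi = r_k where
  (G_k)_{ij} = rho(|i - j|), (r_k)_i = rho(i), i,j = 1..k.
Equivalently, Durbin-Levinson gives phi_{kk} iteratively:
  phi_{11} = rho(1)
  phi_{kk} = [rho(k) - sum_{j=1..k-1} phi_{k-1,j} rho(k-j)]
            / [1 - sum_{j=1..k-1} phi_{k-1,j} rho(j)],
  phi_{k,j} = phi_{k-1,j} - phi_{kk} phi_{k-1,k-j},  j = 1..k-1.
Step k = 1:
  phi_11 = rho(1) = -0.2488.
Step k = 2:
  phi_22 = [rho(2) - phi_11 rho(1)] / [1 - phi_11 rho(1)] = [0.0114 - (-0.2488)(-0.2488)] / [1 - (-0.2488)(-0.2488)]
         = -0.05050144 / 0.93809856 = -0.053834.
  Update: phi_21 = phi_11 - phi_22 phi_11 = -0.2488 - (-0.053834)(-0.2488) = -0.262194.
Step k = 3:
  phi_33 = [rho(3) - phi_21 rho(2) - phi_22 rho(1)] / [1 - phi_21 rho(1) - phi_22 rho(2)]
    numerator   = -0.3684 - (-0.262194)(0.0114) - (-0.053834)(-0.2488) = -0.37880485
    denominator = 1 - (-0.262194)(-0.2488) - (-0.053834)(0.0114) = 0.93537987
  phi_33 = -0.37880485 / 0.93537987 = -0.405.
Therefore phi_{33} = -0.4050.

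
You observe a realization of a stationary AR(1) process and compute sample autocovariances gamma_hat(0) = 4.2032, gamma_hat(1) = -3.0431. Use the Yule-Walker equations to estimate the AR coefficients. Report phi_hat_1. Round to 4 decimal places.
\hat\phi_{1} = -0.7240

The Yule-Walker equations for an AR(p) process read, in matrix form,
  Gamma_p phi = r_p,   with   (Gamma_p)_{ij} = gamma(|i - j|),
                       (r_p)_i = gamma(i),   i,j = 1..p.
Substitute the sample gammas (Toeplitz matrix and right-hand side of size 1):
  Gamma_p = [[4.2032]]
  r_p     = [-3.0431]
With p = 1 this is the single equation gamma(0) phi_1 = gamma(1):
  phi_hat_1 = gamma(1) / gamma(0) = -3.0431 / 4.2032 = -0.7240.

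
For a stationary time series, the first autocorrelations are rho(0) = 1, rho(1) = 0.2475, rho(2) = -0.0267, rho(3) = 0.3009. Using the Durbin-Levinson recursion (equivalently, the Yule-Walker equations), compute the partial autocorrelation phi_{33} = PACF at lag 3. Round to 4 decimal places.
\phi_{33} = 0.3561

The PACF at lag k is phi_{kk}, the last component of the solution
to the Yule-Walker system G_k phi = r_k where
  (G_k)_{ij} = rho(|i - j|), (r_k)_i = rho(i), i,j = 1..k.
Equivalently, Durbin-Levinson gives phi_{kk} iteratively:
  phi_{11} = rho(1)
  phi_{kk} = [rho(k) - sum_{j=1..k-1} phi_{k-1,j} rho(k-j)]
            / [1 - sum_{j=1..k-1} phi_{k-1,j} rho(j)],
  phi_{k,j} = phi_{k-1,j} - phi_{kk} phi_{k-1,k-j},  j = 1..k-1.
Step k = 1:
  phi_11 = rho(1) = 0.2475.
Step k = 2:
  phi_22 = [rho(2) - phi_11 rho(1)] / [1 - phi_11 rho(1)] = [-0.0267 - (0.2475)(0.2475)] / [1 - (0.2475)(0.2475)]
         = -0.08795625 / 0.93874375 = -0.093696.
  Update: phi_21 = phi_11 - phi_22 phi_11 = 0.2475 - (-0.093696)(0.2475) = 0.27069.
Step k = 3:
  phi_33 = [rho(3) - phi_21 rho(2) - phi_22 rho(1)] / [1 - phi_21 rho(1) - phi_22 rho(2)]
    numerator   = 0.3009 - (0.27069)(-0.0267) - (-0.093696)(0.2475) = 0.3313171
    denominator = 1 - (0.27069)(0.2475) - (-0.093696)(-0.0267) = 0.93050263
  phi_33 = 0.3313171 / 0.93050263 = 0.3561.
Therefore phi_{33} = 0.3561.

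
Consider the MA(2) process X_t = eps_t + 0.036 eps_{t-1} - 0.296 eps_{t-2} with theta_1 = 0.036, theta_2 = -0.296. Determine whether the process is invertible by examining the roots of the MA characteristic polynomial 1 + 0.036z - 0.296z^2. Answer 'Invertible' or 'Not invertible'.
\text{Invertible}

The MA(q) characteristic polynomial is P(z) = 1 + 0.036z - 0.296z^2.
Invertibility requires all roots to lie outside the unit circle, i.e. |z| > 1 for every root.
Set 1 + (0.036) z + (-0.296) z^2 = 0, i.e. a z^2 + b z + c = 0 with a = -0.296, b = 0.036, c = 1.
Discriminant D = b^2 - 4ac = (0.036)^2 - 4*(-0.296)*1 = 0.001296 - (-1.184) = 1.185296.
D >= 0, so the roots are real: z = (-b +/- sqrt(D)) / (2a) = (-0.036 +/- 1.088713) / (-0.592).
  z_1 = (-0.036 + 1.088713) / (-0.592) = -1.7782,   |z_1| = 1.7782.
  z_2 = (-0.036 - 1.088713) / (-0.592) = 1.8999,   |z_2| = 1.8999.
Moduli of all roots: 1.7782, 1.8999.
All moduli strictly greater than 1? Yes.
Verdict: Invertible.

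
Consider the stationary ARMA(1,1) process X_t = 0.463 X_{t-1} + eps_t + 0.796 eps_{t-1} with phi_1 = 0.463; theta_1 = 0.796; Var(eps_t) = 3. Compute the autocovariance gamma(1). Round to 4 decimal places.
\gamma(1) = 6.5794

Multiply the model equation by X_{t-k} and take expectations. With theta_0 = psi_0 = 1 and psi_j the MA(infinity) weights, this gives
  gamma(k) - sum_i phi_i gamma(k-i) = c_k,
  c_k = sigma^2 * sum_{j=k..q} theta_j psi_{j-k}   (c_k = 0 for k > q),
using gamma(-m) = gamma(m).
psi-weights needed (psi_j = theta_j + sum_i phi_i psi_{j-i}):
  psi_1 = theta_1 + phi_1 = 0.796 + (0.463) = 1.259
Right-hand sides:
  c_0 = sigma^2 (1 + theta_1 psi_1) = 3 * (1 + (0.796)(1.259)) = 3 * 2.002164 = 6.006492
  c_1 = sigma^2 theta_1 = 3 * (0.796) = 2.388
  c_2 = 0
Equations for k = 0 and k = 1 (AR order 1):
  gamma(0) = phi_1 gamma(1) + c_0
  gamma(1) = phi_1 gamma(0) + c_1
Substituting the second into the first: gamma(0) (1 - phi_1^2) = c_0 + phi_1 c_1, so
  gamma(0) = (c_0 + phi_1 c_1) / (1 - phi_1^2) = (6.006492 + (0.463)(2.388)) / (1 - (0.463)^2) = 7.112136 / 0.785631 = 9.052769.
  gamma(1) = phi_1 gamma(0) + c_1 = (0.463)(9.052769) + (2.388) = 6.579432.
Therefore gamma(1) = 6.5794 (to 4 decimal places).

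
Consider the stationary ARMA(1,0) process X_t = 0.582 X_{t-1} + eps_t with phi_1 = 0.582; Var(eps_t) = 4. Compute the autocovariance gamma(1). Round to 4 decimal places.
\gamma(1) = 3.5205

Multiply the model equation by X_{t-k} and take expectations. With theta_0 = psi_0 = 1 and psi_j the MA(infinity) weights, this gives
  gamma(k) - sum_i phi_i gamma(k-i) = c_k,
  c_k = sigma^2 * sum_{j=k..q} theta_j psi_{j-k}   (c_k = 0 for k > q),
using gamma(-m) = gamma(m).
Pure AR (q = 0): c_0 = sigma^2 = 4, c_k = 0 for k >= 1.
Equations for k = 0 and k = 1 (AR order 1):
  gamma(0) = phi_1 gamma(1) + c_0
  gamma(1) = phi_1 gamma(0) + c_1
Substituting the second into the first: gamma(0) (1 - phi_1^2) = c_0 + phi_1 c_1, so
  gamma(0) = c_0 / (1 - phi_1^2) = 4 / (1 - (0.582)^2) = 4 / 0.661276 = 6.048911.
  gamma(1) = phi_1 gamma(0) = (0.582)(6.048911) = 3.520466.
Therefore gamma(1) = 3.5205 (to 4 decimal places).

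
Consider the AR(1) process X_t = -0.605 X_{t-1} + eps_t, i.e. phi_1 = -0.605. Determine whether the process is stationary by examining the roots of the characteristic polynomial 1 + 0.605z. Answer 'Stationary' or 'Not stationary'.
\text{Stationary}

The AR(p) characteristic polynomial is P(z) = 1 + 0.605z.
Stationarity requires all roots to lie outside the unit circle, i.e. |z| > 1 for every root.
This is linear in z: 1 + (0.605) z = 0  =>  z = -1/(0.605) = -1.652893,  |z| = 1.652893.
Moduli of all roots: 1.6529.
All moduli strictly greater than 1? Yes.
Verdict: Stationary.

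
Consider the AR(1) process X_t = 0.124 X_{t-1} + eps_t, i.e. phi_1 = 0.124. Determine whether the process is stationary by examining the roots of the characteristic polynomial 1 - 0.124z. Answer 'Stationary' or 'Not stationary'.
\text{Stationary}

The AR(p) characteristic polynomial is P(z) = 1 - 0.124z.
Stationarity requires all roots to lie outside the unit circle, i.e. |z| > 1 for every root.
This is linear in z: 1 + (-0.124) z = 0  =>  z = -1/(-0.124) = 8.064516,  |z| = 8.064516.
Moduli of all roots: 8.0645.
All moduli strictly greater than 1? Yes.
Verdict: Stationary.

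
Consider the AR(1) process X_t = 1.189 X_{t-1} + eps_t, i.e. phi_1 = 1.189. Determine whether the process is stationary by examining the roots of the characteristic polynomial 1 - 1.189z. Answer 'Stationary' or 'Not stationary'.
\text{Not stationary}

The AR(p) characteristic polynomial is P(z) = 1 - 1.189z.
Stationarity requires all roots to lie outside the unit circle, i.e. |z| > 1 for every root.
This is linear in z: 1 + (-1.189) z = 0  =>  z = -1/(-1.189) = 0.841043,  |z| = 0.841043.
Moduli of all roots: 0.8410.
All moduli strictly greater than 1? No.
Verdict: Not stationary.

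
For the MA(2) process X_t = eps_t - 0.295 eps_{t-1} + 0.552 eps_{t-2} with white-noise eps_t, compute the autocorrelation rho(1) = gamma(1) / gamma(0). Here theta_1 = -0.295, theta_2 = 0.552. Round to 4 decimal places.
\rho(1) = -0.3290

For an MA(q) process with theta_0 = 1, the autocovariance is
  gamma(k) = sigma^2 * sum_{i=0..q-k} theta_i * theta_{i+k},
and rho(k) = gamma(k) / gamma(0). Sigma^2 cancels.
  numerator   = (1)*(-0.295) + (-0.295)*(0.552) = -0.45784.
  denominator = (1)^2 + (-0.295)^2 + (0.552)^2 = 1.391729.
  rho(1) = -0.45784 / 1.391729 = -0.3290.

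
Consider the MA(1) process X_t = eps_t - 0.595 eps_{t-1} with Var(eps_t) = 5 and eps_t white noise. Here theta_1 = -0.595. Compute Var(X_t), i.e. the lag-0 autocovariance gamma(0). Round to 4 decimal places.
\gamma(0) = 6.7701

For an MA(q) process X_t = eps_t + sum_i theta_i eps_{t-i} with
Var(eps_t) = sigma^2, the variance is
  gamma(0) = sigma^2 * (1 + sum_i theta_i^2).
  sum_i theta_i^2 = (-0.595)^2 = 0.354025.
  gamma(0) = 5 * (1 + 0.354025) = 5 * 1.354025 = 6.770125, which rounds to 6.7701.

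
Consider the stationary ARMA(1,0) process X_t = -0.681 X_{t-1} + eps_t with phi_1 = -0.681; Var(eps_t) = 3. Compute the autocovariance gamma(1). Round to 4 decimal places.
\gamma(1) = -3.8099

Multiply the model equation by X_{t-k} and take expectations. With theta_0 = psi_0 = 1 and psi_j the MA(infinity) weights, this gives
  gamma(k) - sum_i phi_i gamma(k-i) = c_k,
  c_k = sigma^2 * sum_{j=k..q} theta_j psi_{j-k}   (c_k = 0 for k > q),
using gamma(-m) = gamma(m).
Pure AR (q = 0): c_0 = sigma^2 = 3, c_k = 0 for k >= 1.
Equations for k = 0 and k = 1 (AR order 1):
  gamma(0) = phi_1 gamma(1) + c_0
  gamma(1) = phi_1 gamma(0) + c_1
Substituting the second into the first: gamma(0) (1 - phi_1^2) = c_0 + phi_1 c_1, so
  gamma(0) = c_0 / (1 - phi_1^2) = 3 / (1 - (-0.681)^2) = 3 / 0.536239 = 5.59452.
  gamma(1) = phi_1 gamma(0) = (-0.681)(5.59452) = -3.809868.
Therefore gamma(1) = -3.8099 (to 4 decimal places).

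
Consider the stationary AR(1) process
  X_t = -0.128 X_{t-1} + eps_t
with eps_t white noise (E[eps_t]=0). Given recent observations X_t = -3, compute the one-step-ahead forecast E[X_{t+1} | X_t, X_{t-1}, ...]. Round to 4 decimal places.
E[X_{t+1} \mid \mathcal F_t] = 0.3840

For an AR(p) model X_t = c + sum_i phi_i X_{t-i} + eps_t, the
one-step-ahead conditional mean is
  E[X_{t+1} | X_t, ...] = c + sum_i phi_i X_{t+1-i}.
Substitute known values:
  E[X_{t+1} | ...] = (-0.128) * (-3)
                   = 0.3840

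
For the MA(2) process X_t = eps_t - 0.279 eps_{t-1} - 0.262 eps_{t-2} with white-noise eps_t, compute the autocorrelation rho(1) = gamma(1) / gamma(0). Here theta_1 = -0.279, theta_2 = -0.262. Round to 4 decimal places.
\rho(1) = -0.1796

For an MA(q) process with theta_0 = 1, the autocovariance is
  gamma(k) = sigma^2 * sum_{i=0..q-k} theta_i * theta_{i+k},
and rho(k) = gamma(k) / gamma(0). Sigma^2 cancels.
  numerator   = (1)*(-0.279) + (-0.279)*(-0.262) = -0.205902.
  denominator = (1)^2 + (-0.279)^2 + (-0.262)^2 = 1.146485.
  rho(1) = -0.205902 / 1.146485 = -0.1796.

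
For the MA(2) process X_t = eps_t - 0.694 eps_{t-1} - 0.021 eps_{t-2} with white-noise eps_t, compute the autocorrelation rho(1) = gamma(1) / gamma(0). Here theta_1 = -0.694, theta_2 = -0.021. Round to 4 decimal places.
\rho(1) = -0.4584

For an MA(q) process with theta_0 = 1, the autocovariance is
  gamma(k) = sigma^2 * sum_{i=0..q-k} theta_i * theta_{i+k},
and rho(k) = gamma(k) / gamma(0). Sigma^2 cancels.
  numerator   = (1)*(-0.694) + (-0.694)*(-0.021) = -0.679426.
  denominator = (1)^2 + (-0.694)^2 + (-0.021)^2 = 1.482077.
  rho(1) = -0.679426 / 1.482077 = -0.4584.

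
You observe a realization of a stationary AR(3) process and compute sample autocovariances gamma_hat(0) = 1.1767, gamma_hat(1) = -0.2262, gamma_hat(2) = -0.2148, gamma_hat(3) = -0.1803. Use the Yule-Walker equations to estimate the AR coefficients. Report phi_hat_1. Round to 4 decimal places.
\hat\phi_{1} = -0.2960

The Yule-Walker equations for an AR(p) process read, in matrix form,
  Gamma_p phi = r_p,   with   (Gamma_p)_{ij} = gamma(|i - j|),
                       (r_p)_i = gamma(i),   i,j = 1..p.
Substitute the sample gammas (Toeplitz matrix and right-hand side of size 3):
  Gamma_p = [[1.1767, -0.2262, -0.2148], [-0.2262, 1.1767, -0.2262], [-0.2148, -0.2262, 1.1767]]
  r_p     = [-0.2262, -0.2148, -0.1803]
Written out (R1..R3):
  (R1) 1.1767 phi_1 - 0.2262 phi_2 - 0.2148 phi_3 = -0.2262
  (R2) -0.2262 phi_1 + 1.1767 phi_2 - 0.2262 phi_3 = -0.2148
  (R3) -0.2148 phi_1 - 0.2262 phi_2 + 1.1767 phi_3 = -0.1803
Gaussian elimination:
  R2 <- R2 - (-0.2262/1.1767) R1 = R2 - (-0.192233) R1:  1.133217 phi_2 - 0.267492 phi_3 = -0.258283
  R3 <- R3 - (-0.2148/1.1767) R1 = R3 - (-0.182544) R1:  -0.267492 phi_2 + 1.137489 phi_3 = -0.221592
  R3 <- R3 - (-0.267492/1.133217) R2 = R3 - (-0.236046) R2:  1.074349 phi_3 = -0.282558
Back-substitution:
  phi_hat_3 = -0.282558 / 1.074349 = -0.263004
  phi_hat_2 = (-0.258283 - (-0.267492)(-0.263004)) / 1.133217 = -0.290001
  phi_hat_1 = (-0.2262 - (-0.2262)(-0.290001) - (-0.2148)(-0.263004)) / 1.1767 = -0.29599
So phi_hat = [-0.2960, -0.2900, -0.2630].
Therefore phi_hat_1 = -0.2960.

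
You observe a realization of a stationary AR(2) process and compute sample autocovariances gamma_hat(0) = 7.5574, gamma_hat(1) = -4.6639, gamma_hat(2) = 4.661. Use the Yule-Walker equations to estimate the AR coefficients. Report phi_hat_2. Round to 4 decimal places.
\hat\phi_{2} = 0.3810

The Yule-Walker equations for an AR(p) process read, in matrix form,
  Gamma_p phi = r_p,   with   (Gamma_p)_{ij} = gamma(|i - j|),
                       (r_p)_i = gamma(i),   i,j = 1..p.
Substitute the sample gammas (Toeplitz matrix and right-hand side of size 2):
  Gamma_p = [[7.5574, -4.6639], [-4.6639, 7.5574]]
  r_p     = [-4.6639, 4.661]
Written out:
  7.5574 phi_1 - 4.6639 phi_2 = -4.6639
  -4.6639 phi_1 + 7.5574 phi_2 = 4.661
Solve by Cramer's rule:
  det = gamma(0)^2 - gamma(1)^2 = (7.5574)^2 - (-4.6639)^2 = 57.11429476 - 21.75196321 = 35.36233155
  phi_hat_1 = [gamma(1) gamma(0) - gamma(1) gamma(2)] / det = [(-4.6639)(7.5574) - (-4.6639)(4.661)] / 35.36233155 = -13.50851996 / 35.36233155 = -0.382
  phi_hat_2 = [gamma(0) gamma(2) - gamma(1)^2] / det = [(7.5574)(4.661) - (-4.6639)^2] / 35.36233155 = 13.47307819 / 35.36233155 = 0.381
So phi_hat = [-0.3820, 0.3810].
Therefore phi_hat_2 = 0.3810.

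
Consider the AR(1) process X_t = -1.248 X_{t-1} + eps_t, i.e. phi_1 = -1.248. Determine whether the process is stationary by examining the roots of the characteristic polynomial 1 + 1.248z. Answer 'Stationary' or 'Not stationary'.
\text{Not stationary}

The AR(p) characteristic polynomial is P(z) = 1 + 1.248z.
Stationarity requires all roots to lie outside the unit circle, i.e. |z| > 1 for every root.
This is linear in z: 1 + (1.248) z = 0  =>  z = -1/(1.248) = -0.801282,  |z| = 0.801282.
Moduli of all roots: 0.8013.
All moduli strictly greater than 1? No.
Verdict: Not stationary.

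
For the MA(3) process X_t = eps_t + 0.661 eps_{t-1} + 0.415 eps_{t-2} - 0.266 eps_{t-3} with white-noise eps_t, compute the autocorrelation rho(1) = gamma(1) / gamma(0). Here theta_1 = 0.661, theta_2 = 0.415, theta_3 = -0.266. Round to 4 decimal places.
\rho(1) = 0.4911

For an MA(q) process with theta_0 = 1, the autocovariance is
  gamma(k) = sigma^2 * sum_{i=0..q-k} theta_i * theta_{i+k},
and rho(k) = gamma(k) / gamma(0). Sigma^2 cancels.
  numerator   = (1)*(0.661) + (0.661)*(0.415) + (0.415)*(-0.266) = 0.824925.
  denominator = (1)^2 + (0.661)^2 + (0.415)^2 + (-0.266)^2 = 1.679902.
  rho(1) = 0.824925 / 1.679902 = 0.4911.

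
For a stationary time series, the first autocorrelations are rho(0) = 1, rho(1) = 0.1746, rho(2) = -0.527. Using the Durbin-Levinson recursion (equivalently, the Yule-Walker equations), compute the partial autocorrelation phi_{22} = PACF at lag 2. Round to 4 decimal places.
\phi_{22} = -0.5750

The PACF at lag k is phi_{kk}, the last component of the solution
to the Yule-Walker system G_k phi = r_k where
  (G_k)_{ij} = rho(|i - j|), (r_k)_i = rho(i), i,j = 1..k.
Equivalently, Durbin-Levinson gives phi_{kk} iteratively:
  phi_{11} = rho(1)
  phi_{kk} = [rho(k) - sum_{j=1..k-1} phi_{k-1,j} rho(k-j)]
            / [1 - sum_{j=1..k-1} phi_{k-1,j} rho(j)],
  phi_{k,j} = phi_{k-1,j} - phi_{kk} phi_{k-1,k-j},  j = 1..k-1.
Step k = 1:
  phi_11 = rho(1) = 0.1746.
Step k = 2:
  phi_22 = [rho(2) - phi_11 rho(1)] / [1 - phi_11 rho(1)] = [-0.527 - (0.1746)(0.1746)] / [1 - (0.1746)(0.1746)]
         = -0.55748516 / 0.96951484 = -0.575.
Therefore phi_{22} = -0.5750.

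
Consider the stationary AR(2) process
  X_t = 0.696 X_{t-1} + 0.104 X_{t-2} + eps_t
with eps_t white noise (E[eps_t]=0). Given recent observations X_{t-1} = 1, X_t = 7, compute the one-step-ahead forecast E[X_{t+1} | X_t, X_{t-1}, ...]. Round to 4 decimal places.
E[X_{t+1} \mid \mathcal F_t] = 4.9760

For an AR(p) model X_t = c + sum_i phi_i X_{t-i} + eps_t, the
one-step-ahead conditional mean is
  E[X_{t+1} | X_t, ...] = c + sum_i phi_i X_{t+1-i}.
Substitute known values:
  E[X_{t+1} | ...] = (0.696) * (7) + (0.104) * (1)
                   = 4.9760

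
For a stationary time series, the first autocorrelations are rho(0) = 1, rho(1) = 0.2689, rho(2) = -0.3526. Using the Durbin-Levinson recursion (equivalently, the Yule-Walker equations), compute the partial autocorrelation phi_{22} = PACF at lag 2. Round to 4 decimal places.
\phi_{22} = -0.4580

The PACF at lag k is phi_{kk}, the last component of the solution
to the Yule-Walker system G_k phi = r_k where
  (G_k)_{ij} = rho(|i - j|), (r_k)_i = rho(i), i,j = 1..k.
Equivalently, Durbin-Levinson gives phi_{kk} iteratively:
  phi_{11} = rho(1)
  phi_{kk} = [rho(k) - sum_{j=1..k-1} phi_{k-1,j} rho(k-j)]
            / [1 - sum_{j=1..k-1} phi_{k-1,j} rho(j)],
  phi_{k,j} = phi_{k-1,j} - phi_{kk} phi_{k-1,k-j},  j = 1..k-1.
Step k = 1:
  phi_11 = rho(1) = 0.2689.
Step k = 2:
  phi_22 = [rho(2) - phi_11 rho(1)] / [1 - phi_11 rho(1)] = [-0.3526 - (0.2689)(0.2689)] / [1 - (0.2689)(0.2689)]
         = -0.42490721 / 0.92769279 = -0.458.
Therefore phi_{22} = -0.4580.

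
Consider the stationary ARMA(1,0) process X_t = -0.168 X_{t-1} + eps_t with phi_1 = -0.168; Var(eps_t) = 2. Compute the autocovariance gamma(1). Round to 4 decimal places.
\gamma(1) = -0.3458

Multiply the model equation by X_{t-k} and take expectations. With theta_0 = psi_0 = 1 and psi_j the MA(infinity) weights, this gives
  gamma(k) - sum_i phi_i gamma(k-i) = c_k,
  c_k = sigma^2 * sum_{j=k..q} theta_j psi_{j-k}   (c_k = 0 for k > q),
using gamma(-m) = gamma(m).
Pure AR (q = 0): c_0 = sigma^2 = 2, c_k = 0 for k >= 1.
Equations for k = 0 and k = 1 (AR order 1):
  gamma(0) = phi_1 gamma(1) + c_0
  gamma(1) = phi_1 gamma(0) + c_1
Substituting the second into the first: gamma(0) (1 - phi_1^2) = c_0 + phi_1 c_1, so
  gamma(0) = c_0 / (1 - phi_1^2) = 2 / (1 - (-0.168)^2) = 2 / 0.971776 = 2.058087.
  gamma(1) = phi_1 gamma(0) = (-0.168)(2.058087) = -0.345759.
Therefore gamma(1) = -0.3458 (to 4 decimal places).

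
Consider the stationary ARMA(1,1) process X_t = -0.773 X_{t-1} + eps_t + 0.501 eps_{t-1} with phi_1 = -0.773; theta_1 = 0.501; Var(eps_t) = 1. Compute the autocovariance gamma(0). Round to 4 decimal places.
\gamma(0) = 1.1838

Multiply the model equation by X_{t-k} and take expectations. With theta_0 = psi_0 = 1 and psi_j the MA(infinity) weights, this gives
  gamma(k) - sum_i phi_i gamma(k-i) = c_k,
  c_k = sigma^2 * sum_{j=k..q} theta_j psi_{j-k}   (c_k = 0 for k > q),
using gamma(-m) = gamma(m).
psi-weights needed (psi_j = theta_j + sum_i phi_i psi_{j-i}):
  psi_1 = theta_1 + phi_1 = 0.501 + (-0.773) = -0.272
Right-hand sides:
  c_0 = sigma^2 (1 + theta_1 psi_1) = 1 * (1 + (0.501)(-0.272)) = 1 * 0.863728 = 0.863728
  c_1 = sigma^2 theta_1 = 1 * (0.501) = 0.501
  c_2 = 0
Equations for k = 0 and k = 1 (AR order 1):
  gamma(0) = phi_1 gamma(1) + c_0
  gamma(1) = phi_1 gamma(0) + c_1
Substituting the second into the first: gamma(0) (1 - phi_1^2) = c_0 + phi_1 c_1, so
  gamma(0) = (c_0 + phi_1 c_1) / (1 - phi_1^2) = (0.863728 + (-0.773)(0.501)) / (1 - (-0.773)^2) = 0.476455 / 0.402471 = 1.183824.
Therefore gamma(0) = 1.1838 (to 4 decimal places).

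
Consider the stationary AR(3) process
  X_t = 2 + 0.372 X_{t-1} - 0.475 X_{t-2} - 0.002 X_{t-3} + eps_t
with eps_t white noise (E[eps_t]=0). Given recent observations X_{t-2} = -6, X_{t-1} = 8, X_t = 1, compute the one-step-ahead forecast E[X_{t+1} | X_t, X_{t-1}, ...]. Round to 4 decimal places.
E[X_{t+1} \mid \mathcal F_t] = -1.4160

For an AR(p) model X_t = c + sum_i phi_i X_{t-i} + eps_t, the
one-step-ahead conditional mean is
  E[X_{t+1} | X_t, ...] = c + sum_i phi_i X_{t+1-i}.
Substitute known values:
  E[X_{t+1} | ...] = 2 + (0.372) * (1) + (-0.475) * (8) + (-0.002) * (-6)
                   = -1.4160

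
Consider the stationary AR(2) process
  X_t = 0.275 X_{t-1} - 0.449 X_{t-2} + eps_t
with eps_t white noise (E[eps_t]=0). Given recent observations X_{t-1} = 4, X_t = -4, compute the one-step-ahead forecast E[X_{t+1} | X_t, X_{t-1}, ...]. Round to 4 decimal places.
E[X_{t+1} \mid \mathcal F_t] = -2.8960

For an AR(p) model X_t = c + sum_i phi_i X_{t-i} + eps_t, the
one-step-ahead conditional mean is
  E[X_{t+1} | X_t, ...] = c + sum_i phi_i X_{t+1-i}.
Substitute known values:
  E[X_{t+1} | ...] = (0.275) * (-4) + (-0.449) * (4)
                   = -2.8960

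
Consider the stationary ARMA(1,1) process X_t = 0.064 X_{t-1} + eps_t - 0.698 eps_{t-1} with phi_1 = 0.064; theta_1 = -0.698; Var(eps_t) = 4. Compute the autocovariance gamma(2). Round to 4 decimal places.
\gamma(2) = -0.1557

Multiply the model equation by X_{t-k} and take expectations. With theta_0 = psi_0 = 1 and psi_j the MA(infinity) weights, this gives
  gamma(k) - sum_i phi_i gamma(k-i) = c_k,
  c_k = sigma^2 * sum_{j=k..q} theta_j psi_{j-k}   (c_k = 0 for k > q),
using gamma(-m) = gamma(m).
psi-weights needed (psi_j = theta_j + sum_i phi_i psi_{j-i}):
  psi_1 = theta_1 + phi_1 = -0.698 + (0.064) = -0.634
Right-hand sides:
  c_0 = sigma^2 (1 + theta_1 psi_1) = 4 * (1 + (-0.698)(-0.634)) = 4 * 1.442532 = 5.770128
  c_1 = sigma^2 theta_1 = 4 * (-0.698) = -2.792
  c_2 = 0
Equations for k = 0 and k = 1 (AR order 1):
  gamma(0) = phi_1 gamma(1) + c_0
  gamma(1) = phi_1 gamma(0) + c_1
Substituting the second into the first: gamma(0) (1 - phi_1^2) = c_0 + phi_1 c_1, so
  gamma(0) = (c_0 + phi_1 c_1) / (1 - phi_1^2) = (5.770128 + (0.064)(-2.792)) / (1 - (0.064)^2) = 5.59144 / 0.995904 = 5.614437.
  gamma(1) = phi_1 gamma(0) + c_1 = (0.064)(5.614437) + (-2.792) = -2.432676.
For k = 2 (> q): gamma(2) = phi_1 gamma(1) = (0.064)(-2.432676) = -0.155691.
Therefore gamma(2) = -0.1557 (to 4 decimal places).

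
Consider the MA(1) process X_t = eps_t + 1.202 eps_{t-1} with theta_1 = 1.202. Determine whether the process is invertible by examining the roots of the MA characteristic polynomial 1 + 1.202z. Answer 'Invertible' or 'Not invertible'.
\text{Not invertible}

The MA(q) characteristic polynomial is P(z) = 1 + 1.202z.
Invertibility requires all roots to lie outside the unit circle, i.e. |z| > 1 for every root.
This is linear in z: 1 + (1.202) z = 0  =>  z = -1/(1.202) = -0.831947,  |z| = 0.831947.
Moduli of all roots: 0.8319.
All moduli strictly greater than 1? No.
Verdict: Not invertible.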